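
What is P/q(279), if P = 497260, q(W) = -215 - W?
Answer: -248630/247 ≈ -1006.6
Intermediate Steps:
P/q(279) = 497260/(-215 - 1*279) = 497260/(-215 - 279) = 497260/(-494) = 497260*(-1/494) = -248630/247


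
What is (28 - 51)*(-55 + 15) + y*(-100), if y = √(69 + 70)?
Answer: 920 - 100*√139 ≈ -258.98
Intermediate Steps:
y = √139 ≈ 11.790
(28 - 51)*(-55 + 15) + y*(-100) = (28 - 51)*(-55 + 15) + √139*(-100) = -23*(-40) - 100*√139 = 920 - 100*√139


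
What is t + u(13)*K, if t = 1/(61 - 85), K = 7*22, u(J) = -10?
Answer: -36961/24 ≈ -1540.0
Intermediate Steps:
K = 154
t = -1/24 (t = 1/(-24) = -1/24 ≈ -0.041667)
t + u(13)*K = -1/24 - 10*154 = -1/24 - 1540 = -36961/24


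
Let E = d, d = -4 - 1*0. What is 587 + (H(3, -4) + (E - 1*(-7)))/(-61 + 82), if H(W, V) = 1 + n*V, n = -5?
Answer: 4117/7 ≈ 588.14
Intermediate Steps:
H(W, V) = 1 - 5*V
d = -4 (d = -4 + 0 = -4)
E = -4
587 + (H(3, -4) + (E - 1*(-7)))/(-61 + 82) = 587 + ((1 - 5*(-4)) + (-4 - 1*(-7)))/(-61 + 82) = 587 + ((1 + 20) + (-4 + 7))/21 = 587 + (21 + 3)*(1/21) = 587 + 24*(1/21) = 587 + 8/7 = 4117/7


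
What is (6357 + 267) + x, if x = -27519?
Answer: -20895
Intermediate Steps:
(6357 + 267) + x = (6357 + 267) - 27519 = 6624 - 27519 = -20895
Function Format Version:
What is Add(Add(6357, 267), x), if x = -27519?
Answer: -20895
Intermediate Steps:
Add(Add(6357, 267), x) = Add(Add(6357, 267), -27519) = Add(6624, -27519) = -20895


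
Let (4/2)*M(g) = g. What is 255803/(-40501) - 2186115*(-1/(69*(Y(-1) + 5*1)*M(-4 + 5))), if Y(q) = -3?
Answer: 29507397736/931523 ≈ 31677.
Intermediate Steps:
M(g) = g/2
255803/(-40501) - 2186115*(-1/(69*(Y(-1) + 5*1)*M(-4 + 5))) = 255803/(-40501) - 2186115*(-2/(69*(-4 + 5)*(-3 + 5*1))) = 255803*(-1/40501) - 2186115*(-2/(69*(-3 + 5))) = -255803/40501 - 2186115/(-69*1/2*2) = -255803/40501 - 2186115/((-69/2*2)) = -255803/40501 - 2186115/(-69) = -255803/40501 - 2186115*(-1/69) = -255803/40501 + 728705/23 = 29507397736/931523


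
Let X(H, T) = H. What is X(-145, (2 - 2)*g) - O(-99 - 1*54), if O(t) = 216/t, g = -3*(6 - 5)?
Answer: -2441/17 ≈ -143.59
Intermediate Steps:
g = -3 (g = -3*1 = -3)
X(-145, (2 - 2)*g) - O(-99 - 1*54) = -145 - 216/(-99 - 1*54) = -145 - 216/(-99 - 54) = -145 - 216/(-153) = -145 - 216*(-1)/153 = -145 - 1*(-24/17) = -145 + 24/17 = -2441/17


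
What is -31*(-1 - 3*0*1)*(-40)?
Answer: -1240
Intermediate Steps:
-31*(-1 - 3*0*1)*(-40) = -31*(-1 + 0*1)*(-40) = -31*(-1 + 0)*(-40) = -31*(-1)*(-40) = 31*(-40) = -1240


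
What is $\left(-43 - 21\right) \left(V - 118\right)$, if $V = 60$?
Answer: $3712$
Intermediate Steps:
$\left(-43 - 21\right) \left(V - 118\right) = \left(-43 - 21\right) \left(60 - 118\right) = \left(-64\right) \left(-58\right) = 3712$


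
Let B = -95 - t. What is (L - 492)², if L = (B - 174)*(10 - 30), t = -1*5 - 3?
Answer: 22353984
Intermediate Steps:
t = -8 (t = -5 - 3 = -8)
B = -87 (B = -95 - 1*(-8) = -95 + 8 = -87)
L = 5220 (L = (-87 - 174)*(10 - 30) = -261*(-20) = 5220)
(L - 492)² = (5220 - 492)² = 4728² = 22353984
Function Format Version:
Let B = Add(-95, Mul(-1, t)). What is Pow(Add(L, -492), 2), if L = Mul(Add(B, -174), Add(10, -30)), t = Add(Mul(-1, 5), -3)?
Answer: 22353984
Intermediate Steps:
t = -8 (t = Add(-5, -3) = -8)
B = -87 (B = Add(-95, Mul(-1, -8)) = Add(-95, 8) = -87)
L = 5220 (L = Mul(Add(-87, -174), Add(10, -30)) = Mul(-261, -20) = 5220)
Pow(Add(L, -492), 2) = Pow(Add(5220, -492), 2) = Pow(4728, 2) = 22353984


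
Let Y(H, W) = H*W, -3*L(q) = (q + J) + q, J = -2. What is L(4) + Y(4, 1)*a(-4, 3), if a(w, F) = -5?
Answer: -22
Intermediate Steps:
L(q) = ⅔ - 2*q/3 (L(q) = -((q - 2) + q)/3 = -((-2 + q) + q)/3 = -(-2 + 2*q)/3 = ⅔ - 2*q/3)
L(4) + Y(4, 1)*a(-4, 3) = (⅔ - ⅔*4) + (4*1)*(-5) = (⅔ - 8/3) + 4*(-5) = -2 - 20 = -22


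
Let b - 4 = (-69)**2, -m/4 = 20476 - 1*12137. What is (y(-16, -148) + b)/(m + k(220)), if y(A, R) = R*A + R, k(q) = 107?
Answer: -6985/33249 ≈ -0.21008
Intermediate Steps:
m = -33356 (m = -4*(20476 - 1*12137) = -4*(20476 - 12137) = -4*8339 = -33356)
b = 4765 (b = 4 + (-69)**2 = 4 + 4761 = 4765)
y(A, R) = R + A*R (y(A, R) = A*R + R = R + A*R)
(y(-16, -148) + b)/(m + k(220)) = (-148*(1 - 16) + 4765)/(-33356 + 107) = (-148*(-15) + 4765)/(-33249) = (2220 + 4765)*(-1/33249) = 6985*(-1/33249) = -6985/33249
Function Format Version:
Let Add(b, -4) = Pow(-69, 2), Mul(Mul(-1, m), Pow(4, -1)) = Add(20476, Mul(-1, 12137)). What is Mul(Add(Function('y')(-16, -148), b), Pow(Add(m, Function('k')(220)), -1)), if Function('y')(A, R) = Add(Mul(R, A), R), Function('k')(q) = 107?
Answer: Rational(-6985, 33249) ≈ -0.21008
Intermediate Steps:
m = -33356 (m = Mul(-4, Add(20476, Mul(-1, 12137))) = Mul(-4, Add(20476, -12137)) = Mul(-4, 8339) = -33356)
b = 4765 (b = Add(4, Pow(-69, 2)) = Add(4, 4761) = 4765)
Function('y')(A, R) = Add(R, Mul(A, R)) (Function('y')(A, R) = Add(Mul(A, R), R) = Add(R, Mul(A, R)))
Mul(Add(Function('y')(-16, -148), b), Pow(Add(m, Function('k')(220)), -1)) = Mul(Add(Mul(-148, Add(1, -16)), 4765), Pow(Add(-33356, 107), -1)) = Mul(Add(Mul(-148, -15), 4765), Pow(-33249, -1)) = Mul(Add(2220, 4765), Rational(-1, 33249)) = Mul(6985, Rational(-1, 33249)) = Rational(-6985, 33249)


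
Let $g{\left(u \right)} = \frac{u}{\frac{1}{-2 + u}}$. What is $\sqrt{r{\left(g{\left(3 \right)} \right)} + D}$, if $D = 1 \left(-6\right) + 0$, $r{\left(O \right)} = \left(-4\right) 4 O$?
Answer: $3 i \sqrt{6} \approx 7.3485 i$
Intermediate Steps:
$g{\left(u \right)} = u \left(-2 + u\right)$
$r{\left(O \right)} = - 16 O$
$D = -6$ ($D = -6 + 0 = -6$)
$\sqrt{r{\left(g{\left(3 \right)} \right)} + D} = \sqrt{- 16 \cdot 3 \left(-2 + 3\right) - 6} = \sqrt{- 16 \cdot 3 \cdot 1 - 6} = \sqrt{\left(-16\right) 3 - 6} = \sqrt{-48 - 6} = \sqrt{-54} = 3 i \sqrt{6}$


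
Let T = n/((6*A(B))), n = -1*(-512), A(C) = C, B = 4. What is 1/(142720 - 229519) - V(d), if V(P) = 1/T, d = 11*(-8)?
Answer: -260461/5555136 ≈ -0.046887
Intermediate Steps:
n = 512
T = 64/3 (T = 512/((6*4)) = 512/24 = 512*(1/24) = 64/3 ≈ 21.333)
d = -88
V(P) = 3/64 (V(P) = 1/(64/3) = 3/64)
1/(142720 - 229519) - V(d) = 1/(142720 - 229519) - 1*3/64 = 1/(-86799) - 3/64 = -1/86799 - 3/64 = -260461/5555136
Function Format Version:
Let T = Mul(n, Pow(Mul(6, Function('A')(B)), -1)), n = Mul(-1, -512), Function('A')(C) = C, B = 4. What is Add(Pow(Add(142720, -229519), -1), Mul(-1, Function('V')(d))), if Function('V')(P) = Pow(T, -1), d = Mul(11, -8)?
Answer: Rational(-260461, 5555136) ≈ -0.046887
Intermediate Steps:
n = 512
T = Rational(64, 3) (T = Mul(512, Pow(Mul(6, 4), -1)) = Mul(512, Pow(24, -1)) = Mul(512, Rational(1, 24)) = Rational(64, 3) ≈ 21.333)
d = -88
Function('V')(P) = Rational(3, 64) (Function('V')(P) = Pow(Rational(64, 3), -1) = Rational(3, 64))
Add(Pow(Add(142720, -229519), -1), Mul(-1, Function('V')(d))) = Add(Pow(Add(142720, -229519), -1), Mul(-1, Rational(3, 64))) = Add(Pow(-86799, -1), Rational(-3, 64)) = Add(Rational(-1, 86799), Rational(-3, 64)) = Rational(-260461, 5555136)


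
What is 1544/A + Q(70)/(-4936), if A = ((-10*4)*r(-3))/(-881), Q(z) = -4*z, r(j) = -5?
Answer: -104909486/15425 ≈ -6801.3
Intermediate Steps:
A = -200/881 (A = (-10*4*(-5))/(-881) = -40*(-5)*(-1/881) = 200*(-1/881) = -200/881 ≈ -0.22701)
1544/A + Q(70)/(-4936) = 1544/(-200/881) - 4*70/(-4936) = 1544*(-881/200) - 280*(-1/4936) = -170033/25 + 35/617 = -104909486/15425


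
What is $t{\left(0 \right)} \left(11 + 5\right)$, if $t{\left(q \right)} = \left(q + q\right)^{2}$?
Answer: $0$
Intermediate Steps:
$t{\left(q \right)} = 4 q^{2}$ ($t{\left(q \right)} = \left(2 q\right)^{2} = 4 q^{2}$)
$t{\left(0 \right)} \left(11 + 5\right) = 4 \cdot 0^{2} \left(11 + 5\right) = 4 \cdot 0 \cdot 16 = 0 \cdot 16 = 0$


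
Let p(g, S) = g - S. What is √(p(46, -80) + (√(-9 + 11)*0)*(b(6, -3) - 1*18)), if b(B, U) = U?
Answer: 3*√14 ≈ 11.225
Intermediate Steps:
√(p(46, -80) + (√(-9 + 11)*0)*(b(6, -3) - 1*18)) = √((46 - 1*(-80)) + (√(-9 + 11)*0)*(-3 - 1*18)) = √((46 + 80) + (√2*0)*(-3 - 18)) = √(126 + 0*(-21)) = √(126 + 0) = √126 = 3*√14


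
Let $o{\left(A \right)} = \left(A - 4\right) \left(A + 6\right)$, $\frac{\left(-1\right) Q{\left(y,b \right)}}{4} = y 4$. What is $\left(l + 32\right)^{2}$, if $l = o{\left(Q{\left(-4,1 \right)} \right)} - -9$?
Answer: $17986081$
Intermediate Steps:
$Q{\left(y,b \right)} = - 16 y$ ($Q{\left(y,b \right)} = - 4 y 4 = - 4 \cdot 4 y = - 16 y$)
$o{\left(A \right)} = \left(-4 + A\right) \left(6 + A\right)$
$l = 4209$ ($l = \left(-24 + \left(\left(-16\right) \left(-4\right)\right)^{2} + 2 \left(\left(-16\right) \left(-4\right)\right)\right) - -9 = \left(-24 + 64^{2} + 2 \cdot 64\right) + 9 = \left(-24 + 4096 + 128\right) + 9 = 4200 + 9 = 4209$)
$\left(l + 32\right)^{2} = \left(4209 + 32\right)^{2} = 4241^{2} = 17986081$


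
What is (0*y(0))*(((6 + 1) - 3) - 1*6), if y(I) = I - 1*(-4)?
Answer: 0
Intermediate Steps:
y(I) = 4 + I (y(I) = I + 4 = 4 + I)
(0*y(0))*(((6 + 1) - 3) - 1*6) = (0*(4 + 0))*(((6 + 1) - 3) - 1*6) = (0*4)*((7 - 3) - 6) = 0*(4 - 6) = 0*(-2) = 0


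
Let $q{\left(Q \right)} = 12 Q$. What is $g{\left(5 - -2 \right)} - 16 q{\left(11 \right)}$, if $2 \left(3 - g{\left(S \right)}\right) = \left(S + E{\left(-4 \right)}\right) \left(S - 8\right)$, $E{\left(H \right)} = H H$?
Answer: $- \frac{4195}{2} \approx -2097.5$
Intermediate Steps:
$E{\left(H \right)} = H^{2}$
$g{\left(S \right)} = 3 - \frac{\left(-8 + S\right) \left(16 + S\right)}{2}$ ($g{\left(S \right)} = 3 - \frac{\left(S + \left(-4\right)^{2}\right) \left(S - 8\right)}{2} = 3 - \frac{\left(S + 16\right) \left(-8 + S\right)}{2} = 3 - \frac{\left(16 + S\right) \left(-8 + S\right)}{2} = 3 - \frac{\left(-8 + S\right) \left(16 + S\right)}{2}$)
$g{\left(5 - -2 \right)} - 16 q{\left(11 \right)} = \left(67 - 4 \left(5 - -2\right) - \frac{\left(5 - -2\right)^{2}}{2}\right) - 16 \cdot 12 \cdot 11 = \left(67 - 4 \left(5 + 2\right) - \frac{\left(5 + 2\right)^{2}}{2}\right) - 2112 = \left(67 - 28 - \frac{7^{2}}{2}\right) - 2112 = \left(67 - 28 - \frac{49}{2}\right) - 2112 = \frac{29}{2} - 2112 = - \frac{4195}{2}$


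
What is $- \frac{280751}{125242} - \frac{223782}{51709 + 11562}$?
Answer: $- \frac{3522330905}{609552814} \approx -5.7785$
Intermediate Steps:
$- \frac{280751}{125242} - \frac{223782}{51709 + 11562} = \left(-280751\right) \frac{1}{125242} - \frac{223782}{63271} = - \frac{280751}{125242} - \frac{17214}{4867} = - \frac{3522330905}{609552814}$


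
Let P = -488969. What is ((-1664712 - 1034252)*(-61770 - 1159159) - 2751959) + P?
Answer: 3295240176628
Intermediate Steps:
((-1664712 - 1034252)*(-61770 - 1159159) - 2751959) + P = ((-1664712 - 1034252)*(-61770 - 1159159) - 2751959) - 488969 = (-2698964*(-1220929) - 2751959) - 488969 = (3295243417556 - 2751959) - 488969 = 3295240665597 - 488969 = 3295240176628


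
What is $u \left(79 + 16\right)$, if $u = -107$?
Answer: $-10165$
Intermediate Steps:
$u \left(79 + 16\right) = - 107 \left(79 + 16\right) = \left(-107\right) 95 = -10165$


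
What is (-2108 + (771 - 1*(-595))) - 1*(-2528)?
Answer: 1786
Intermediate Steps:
(-2108 + (771 - 1*(-595))) - 1*(-2528) = (-2108 + (771 + 595)) + 2528 = (-2108 + 1366) + 2528 = -742 + 2528 = 1786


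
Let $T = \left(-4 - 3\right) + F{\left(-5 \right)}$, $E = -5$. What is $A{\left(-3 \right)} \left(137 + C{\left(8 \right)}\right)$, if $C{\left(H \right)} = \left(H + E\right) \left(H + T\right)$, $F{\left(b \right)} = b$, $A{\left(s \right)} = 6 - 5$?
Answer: $125$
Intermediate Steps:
$A{\left(s \right)} = 1$
$T = -12$ ($T = \left(-4 - 3\right) - 5 = -7 - 5 = -12$)
$C{\left(H \right)} = \left(-12 + H\right) \left(-5 + H\right)$ ($C{\left(H \right)} = \left(H - 5\right) \left(H - 12\right) = \left(-5 + H\right) \left(-12 + H\right) = \left(-12 + H\right) \left(-5 + H\right)$)
$A{\left(-3 \right)} \left(137 + C{\left(8 \right)}\right) = 1 \left(137 + \left(60 + 8^{2} - 136\right)\right) = 1 \left(137 + \left(60 + 64 - 136\right)\right) = 1 \left(137 - 12\right) = 1 \cdot 125 = 125$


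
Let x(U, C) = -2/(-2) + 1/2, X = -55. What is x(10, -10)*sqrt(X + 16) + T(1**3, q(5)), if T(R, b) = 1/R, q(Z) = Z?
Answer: 1 + 3*I*sqrt(39)/2 ≈ 1.0 + 9.3675*I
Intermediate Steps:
x(U, C) = 3/2 (x(U, C) = -2*(-1/2) + 1*(1/2) = 1 + 1/2 = 3/2)
x(10, -10)*sqrt(X + 16) + T(1**3, q(5)) = 3*sqrt(-55 + 16)/2 + 1/(1**3) = 3*sqrt(-39)/2 + 1/1 = 3*(I*sqrt(39))/2 + 1 = 3*I*sqrt(39)/2 + 1 = 1 + 3*I*sqrt(39)/2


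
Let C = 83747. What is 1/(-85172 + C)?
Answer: -1/1425 ≈ -0.00070175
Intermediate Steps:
1/(-85172 + C) = 1/(-85172 + 83747) = 1/(-1425) = -1/1425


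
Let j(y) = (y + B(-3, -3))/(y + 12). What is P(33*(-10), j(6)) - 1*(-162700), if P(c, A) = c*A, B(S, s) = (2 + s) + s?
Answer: 487990/3 ≈ 1.6266e+5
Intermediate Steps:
B(S, s) = 2 + 2*s
j(y) = (-4 + y)/(12 + y) (j(y) = (y + (2 + 2*(-3)))/(y + 12) = (y + (2 - 6))/(12 + y) = (y - 4)/(12 + y) = (-4 + y)/(12 + y))
P(c, A) = A*c
P(33*(-10), j(6)) - 1*(-162700) = ((-4 + 6)/(12 + 6))*(33*(-10)) - 1*(-162700) = (2/18)*(-330) + 162700 = ((1/18)*2)*(-330) + 162700 = (⅑)*(-330) + 162700 = -110/3 + 162700 = 487990/3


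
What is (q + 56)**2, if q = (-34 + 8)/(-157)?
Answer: 77757124/24649 ≈ 3154.6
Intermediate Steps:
q = 26/157 (q = -26*(-1/157) = 26/157 ≈ 0.16561)
(q + 56)**2 = (26/157 + 56)**2 = (8818/157)**2 = 77757124/24649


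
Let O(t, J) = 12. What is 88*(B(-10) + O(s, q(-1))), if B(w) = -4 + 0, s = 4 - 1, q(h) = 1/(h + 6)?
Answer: 704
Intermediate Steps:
q(h) = 1/(6 + h)
s = 3
B(w) = -4
88*(B(-10) + O(s, q(-1))) = 88*(-4 + 12) = 88*8 = 704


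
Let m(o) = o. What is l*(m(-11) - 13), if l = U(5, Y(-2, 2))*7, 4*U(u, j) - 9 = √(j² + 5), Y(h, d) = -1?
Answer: -378 - 42*√6 ≈ -480.88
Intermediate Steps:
U(u, j) = 9/4 + √(5 + j²)/4 (U(u, j) = 9/4 + √(j² + 5)/4 = 9/4 + √(5 + j²)/4)
l = 63/4 + 7*√6/4 (l = (9/4 + √(5 + (-1)²)/4)*7 = (9/4 + √(5 + 1)/4)*7 = (9/4 + √6/4)*7 = 63/4 + 7*√6/4 ≈ 20.037)
l*(m(-11) - 13) = (63/4 + 7*√6/4)*(-11 - 13) = (63/4 + 7*√6/4)*(-24) = -378 - 42*√6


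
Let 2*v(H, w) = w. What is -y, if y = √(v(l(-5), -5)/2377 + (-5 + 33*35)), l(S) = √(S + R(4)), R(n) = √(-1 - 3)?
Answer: -9*√320871230/4754 ≈ -33.912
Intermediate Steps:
R(n) = 2*I (R(n) = √(-4) = 2*I)
l(S) = √(S + 2*I)
v(H, w) = w/2
y = 9*√320871230/4754 (y = √(((½)*(-5))/2377 + (-5 + 33*35)) = √(-5/2*1/2377 + (-5 + 1155)) = √(-5/4754 + 1150) = √(5467095/4754) = 9*√320871230/4754 ≈ 33.912)
-y = -9*√320871230/4754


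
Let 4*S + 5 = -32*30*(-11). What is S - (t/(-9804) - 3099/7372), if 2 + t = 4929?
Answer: 2510297275/950988 ≈ 2639.7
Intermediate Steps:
t = 4927 (t = -2 + 4929 = 4927)
S = 10555/4 (S = -5/4 + (-32*30*(-11))/4 = -5/4 + (-960*(-11))/4 = -5/4 + (¼)*10560 = -5/4 + 2640 = 10555/4 ≈ 2638.8)
S - (t/(-9804) - 3099/7372) = 10555/4 - (4927/(-9804) - 3099/7372) = 10555/4 - (4927*(-1/9804) - 3099*1/7372) = 10555/4 - (-4927/9804 - 3099/7372) = 10555/4 - 1*(-438845/475494) = 10555/4 + 438845/475494 = 2510297275/950988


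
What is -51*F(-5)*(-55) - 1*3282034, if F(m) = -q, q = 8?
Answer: -3304474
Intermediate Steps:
F(m) = -8 (F(m) = -1*8 = -8)
-51*F(-5)*(-55) - 1*3282034 = -(-408)*(-55) - 1*3282034 = -51*440 - 3282034 = -22440 - 3282034 = -3304474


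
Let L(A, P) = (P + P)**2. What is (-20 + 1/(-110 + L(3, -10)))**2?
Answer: 33628401/84100 ≈ 399.86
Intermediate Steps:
L(A, P) = 4*P**2 (L(A, P) = (2*P)**2 = 4*P**2)
(-20 + 1/(-110 + L(3, -10)))**2 = (-20 + 1/(-110 + 4*(-10)**2))**2 = (-20 + 1/(-110 + 4*100))**2 = (-20 + 1/(-110 + 400))**2 = (-20 + 1/290)**2 = (-5799/290)**2 = 33628401/84100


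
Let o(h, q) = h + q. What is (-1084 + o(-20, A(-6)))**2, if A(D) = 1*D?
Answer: 1232100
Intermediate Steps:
A(D) = D
(-1084 + o(-20, A(-6)))**2 = (-1084 + (-20 - 6))**2 = (-1084 - 26)**2 = (-1110)**2 = 1232100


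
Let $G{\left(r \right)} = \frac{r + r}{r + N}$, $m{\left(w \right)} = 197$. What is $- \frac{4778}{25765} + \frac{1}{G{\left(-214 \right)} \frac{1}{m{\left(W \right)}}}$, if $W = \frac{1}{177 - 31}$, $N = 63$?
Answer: $\frac{764386471}{11027420} \approx 69.317$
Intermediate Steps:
$W = \frac{1}{146} \approx 0.0068493$
$G{\left(r \right)} = \frac{2 r}{63 + r}$ ($G{\left(r \right)} = \frac{r + r}{r + 63} = \frac{2 r}{63 + r}$)
$- \frac{4778}{25765} + \frac{1}{G{\left(-214 \right)} \frac{1}{m{\left(W \right)}}} = - \frac{4778}{25765} + \frac{1}{2 \left(-214\right) \frac{1}{63 - 214} \cdot \frac{1}{197}} = \left(-4778\right) \frac{1}{25765} + \frac{\frac{1}{\frac{1}{197}}}{2 \left(-214\right) \frac{1}{-151}} = - \frac{4778}{25765} + \frac{1}{2 \left(-214\right) \left(- \frac{1}{151}\right)} 197 = - \frac{4778}{25765} + \frac{1}{\frac{428}{151}} \cdot 197 = - \frac{4778}{25765} + \frac{151}{428} \cdot 197 = - \frac{4778}{25765} + \frac{29747}{428} = \frac{764386471}{11027420}$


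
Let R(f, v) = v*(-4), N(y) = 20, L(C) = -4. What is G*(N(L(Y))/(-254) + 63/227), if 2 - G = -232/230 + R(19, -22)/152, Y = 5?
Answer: 30425879/62991365 ≈ 0.48302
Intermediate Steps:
R(f, v) = -4*v
G = 5309/2185 (G = 2 - (-232/230 - 4*(-22)/152) = 2 - (-232*1/230 + 88*(1/152)) = 2 - (-116/115 + 11/19) = 2 - 1*(-939/2185) = 2 + 939/2185 = 5309/2185 ≈ 2.4297)
G*(N(L(Y))/(-254) + 63/227) = 5309*(20/(-254) + 63/227)/2185 = 5309*(20*(-1/254) + 63*(1/227))/2185 = 5309*(-10/127 + 63/227)/2185 = (5309/2185)*(5731/28829) = 30425879/62991365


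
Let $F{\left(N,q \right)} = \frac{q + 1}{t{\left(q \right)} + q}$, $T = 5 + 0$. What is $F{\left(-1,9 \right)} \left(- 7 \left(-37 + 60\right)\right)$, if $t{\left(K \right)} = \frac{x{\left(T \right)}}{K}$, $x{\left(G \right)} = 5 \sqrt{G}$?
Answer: $- \frac{586845}{3218} + \frac{36225 \sqrt{5}}{3218} \approx -157.19$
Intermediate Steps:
$T = 5$
$t{\left(K \right)} = \frac{5 \sqrt{5}}{K}$
$F{\left(N,q \right)} = \frac{1 + q}{q + \frac{5 \sqrt{5}}{q}}$ ($F{\left(N,q \right)} = \frac{q + 1}{\frac{5 \sqrt{5}}{q} + q} = \frac{1 + q}{q + \frac{5 \sqrt{5}}{q}}$)
$F{\left(-1,9 \right)} \left(- 7 \left(-37 + 60\right)\right) = \frac{9 \left(1 + 9\right)}{9^{2} + 5 \sqrt{5}} \left(- 7 \left(-37 + 60\right)\right) = 9 \frac{1}{81 + 5 \sqrt{5}} \cdot 10 \left(\left(-7\right) 23\right) = \frac{90}{81 + 5 \sqrt{5}} \left(-161\right) = - \frac{14490}{81 + 5 \sqrt{5}}$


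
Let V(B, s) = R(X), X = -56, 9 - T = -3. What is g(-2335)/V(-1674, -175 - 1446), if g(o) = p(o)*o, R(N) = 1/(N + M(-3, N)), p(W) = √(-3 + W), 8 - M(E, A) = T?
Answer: 140100*I*√2338 ≈ 6.7742e+6*I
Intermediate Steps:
T = 12 (T = 9 - 1*(-3) = 9 + 3 = 12)
M(E, A) = -4 (M(E, A) = 8 - 1*12 = 8 - 12 = -4)
R(N) = 1/(-4 + N) (R(N) = 1/(N - 4) = 1/(-4 + N))
g(o) = o*√(-3 + o) (g(o) = √(-3 + o)*o = o*√(-3 + o))
V(B, s) = -1/60 (V(B, s) = 1/(-4 - 56) = 1/(-60) = -1/60)
g(-2335)/V(-1674, -175 - 1446) = (-2335*√(-3 - 2335))/(-1/60) = -2335*I*√2338*(-60) = 140100*I*√2338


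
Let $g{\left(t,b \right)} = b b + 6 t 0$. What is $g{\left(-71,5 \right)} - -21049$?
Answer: $21074$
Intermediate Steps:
$g{\left(t,b \right)} = b^{2}$ ($g{\left(t,b \right)} = b^{2} + 0 = b^{2}$)
$g{\left(-71,5 \right)} - -21049 = 5^{2} - -21049 = 25 + 21049 = 21074$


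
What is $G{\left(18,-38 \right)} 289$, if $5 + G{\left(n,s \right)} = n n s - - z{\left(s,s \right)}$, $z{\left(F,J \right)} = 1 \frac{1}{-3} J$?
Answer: $- \frac{10667857}{3} \approx -3.556 \cdot 10^{6}$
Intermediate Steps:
$z{\left(F,J \right)} = - \frac{J}{3}$ ($z{\left(F,J \right)} = 1 \left(- \frac{1}{3}\right) J = - \frac{J}{3}$)
$G{\left(n,s \right)} = -5 - \frac{s}{3} + s n^{2}$ ($G{\left(n,s \right)} = -5 + \left(n n s - \frac{s}{3}\right) = -5 + \left(n^{2} s - \frac{s}{3}\right) = -5 + \left(s n^{2} - \frac{s}{3}\right) = -5 + \left(- \frac{s}{3} + s n^{2}\right) = -5 - \frac{s}{3} + s n^{2}$)
$G{\left(18,-38 \right)} 289 = \left(-5 - - \frac{38}{3} - 38 \cdot 18^{2}\right) 289 = \left(-5 + \frac{38}{3} - 12312\right) 289 = \left(- \frac{36913}{3}\right) 289 = - \frac{10667857}{3}$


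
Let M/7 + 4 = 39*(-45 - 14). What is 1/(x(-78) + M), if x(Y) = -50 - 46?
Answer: -1/16231 ≈ -6.1610e-5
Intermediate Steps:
M = -16135 (M = -28 + 7*(39*(-45 - 14)) = -28 + 7*(39*(-59)) = -28 + 7*(-2301) = -28 - 16107 = -16135)
x(Y) = -96
1/(x(-78) + M) = 1/(-96 - 16135) = 1/(-16231) = -1/16231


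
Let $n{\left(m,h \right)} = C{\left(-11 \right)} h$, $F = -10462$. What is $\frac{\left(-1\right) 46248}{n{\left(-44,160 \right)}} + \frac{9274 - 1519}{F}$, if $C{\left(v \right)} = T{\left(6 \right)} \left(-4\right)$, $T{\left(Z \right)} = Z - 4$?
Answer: $\frac{29620011}{836960} \approx 35.39$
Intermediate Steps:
$T{\left(Z \right)} = -4 + Z$
$C{\left(v \right)} = -8$ ($C{\left(v \right)} = \left(-4 + 6\right) \left(-4\right) = 2 \left(-4\right) = -8$)
$n{\left(m,h \right)} = - 8 h$
$\frac{\left(-1\right) 46248}{n{\left(-44,160 \right)}} + \frac{9274 - 1519}{F} = \frac{\left(-1\right) 46248}{\left(-8\right) 160} + \frac{9274 - 1519}{-10462} = - \frac{46248}{-1280} + \left(9274 - 1519\right) \left(- \frac{1}{10462}\right) = \left(-46248\right) \left(- \frac{1}{1280}\right) + 7755 \left(- \frac{1}{10462}\right) = \frac{5781}{160} - \frac{7755}{10462} = \frac{29620011}{836960}$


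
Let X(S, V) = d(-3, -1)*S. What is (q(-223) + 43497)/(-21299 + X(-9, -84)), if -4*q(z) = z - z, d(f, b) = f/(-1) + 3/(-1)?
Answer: -43497/21299 ≈ -2.0422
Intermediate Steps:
d(f, b) = -3 - f (d(f, b) = f*(-1) + 3*(-1) = -f - 3 = -3 - f)
q(z) = 0 (q(z) = -(z - z)/4 = -¼*0 = 0)
X(S, V) = 0 (X(S, V) = (-3 - 1*(-3))*S = (-3 + 3)*S = 0*S = 0)
(q(-223) + 43497)/(-21299 + X(-9, -84)) = (0 + 43497)/(-21299 + 0) = 43497/(-21299) = 43497*(-1/21299) = -43497/21299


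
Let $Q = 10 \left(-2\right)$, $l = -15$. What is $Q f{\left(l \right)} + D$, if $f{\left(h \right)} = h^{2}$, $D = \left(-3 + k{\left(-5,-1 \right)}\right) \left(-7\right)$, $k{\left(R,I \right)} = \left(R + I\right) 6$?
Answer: $-4227$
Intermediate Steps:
$k{\left(R,I \right)} = 6 I + 6 R$ ($k{\left(R,I \right)} = \left(I + R\right) 6 = 6 I + 6 R$)
$Q = -20$
$D = 273$ ($D = \left(-3 + \left(6 \left(-1\right) + 6 \left(-5\right)\right)\right) \left(-7\right) = \left(-3 - 36\right) \left(-7\right) = \left(-39\right) \left(-7\right) = 273$)
$Q f{\left(l \right)} + D = - 20 \left(-15\right)^{2} + 273 = \left(-20\right) 225 + 273 = -4500 + 273 = -4227$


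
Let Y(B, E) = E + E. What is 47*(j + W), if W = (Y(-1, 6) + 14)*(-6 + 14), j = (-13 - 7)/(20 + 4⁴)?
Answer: 674309/69 ≈ 9772.6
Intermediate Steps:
Y(B, E) = 2*E
j = -5/69 (j = -20/(20 + 256) = -20/276 = -20*1/276 = -5/69 ≈ -0.072464)
W = 208 (W = (2*6 + 14)*(-6 + 14) = (12 + 14)*8 = 26*8 = 208)
47*(j + W) = 47*(-5/69 + 208) = 47*(14347/69) = 674309/69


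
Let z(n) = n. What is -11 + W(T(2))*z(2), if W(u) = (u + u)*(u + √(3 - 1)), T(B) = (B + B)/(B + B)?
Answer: -7 + 4*√2 ≈ -1.3431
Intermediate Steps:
T(B) = 1 (T(B) = (2*B)/((2*B)) = (2*B)*(1/(2*B)) = 1)
W(u) = 2*u*(u + √2) (W(u) = (2*u)*(u + √2) = 2*u*(u + √2))
-11 + W(T(2))*z(2) = -11 + (2*1*(1 + √2))*2 = -11 + (2 + 2*√2)*2 = -11 + (4 + 4*√2) = -7 + 4*√2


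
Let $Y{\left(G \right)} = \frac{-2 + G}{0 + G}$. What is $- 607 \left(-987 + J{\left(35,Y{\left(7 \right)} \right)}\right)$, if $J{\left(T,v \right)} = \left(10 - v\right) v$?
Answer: $\frac{29159066}{49} \approx 5.9508 \cdot 10^{5}$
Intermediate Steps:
$Y{\left(G \right)} = \frac{-2 + G}{G}$
$J{\left(T,v \right)} = v \left(10 - v\right)$
$- 607 \left(-987 + J{\left(35,Y{\left(7 \right)} \right)}\right) = - 607 \left(-987 + \frac{-2 + 7}{7} \left(10 - \frac{-2 + 7}{7}\right)\right) = - 607 \left(-987 + \frac{1}{7} \cdot 5 \left(10 - \frac{1}{7} \cdot 5\right)\right) = - 607 \left(-987 + \frac{5 \left(10 - \frac{5}{7}\right)}{7}\right) = - 607 \left(-987 + \frac{5}{7} \cdot \frac{65}{7}\right) = - 607 \left(-987 + \frac{325}{49}\right) = \left(-607\right) \left(- \frac{48038}{49}\right) = \frac{29159066}{49}$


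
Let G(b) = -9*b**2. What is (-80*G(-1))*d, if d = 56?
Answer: 40320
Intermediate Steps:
(-80*G(-1))*d = -(-720)*(-1)**2*56 = -(-720)*56 = -80*(-9)*56 = 720*56 = 40320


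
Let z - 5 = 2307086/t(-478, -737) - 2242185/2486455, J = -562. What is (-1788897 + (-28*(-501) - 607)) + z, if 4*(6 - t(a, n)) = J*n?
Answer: -182843066195081382/102981506735 ≈ -1.7755e+6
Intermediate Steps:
t(a, n) = 6 + 281*n/2 (t(a, n) = 6 - (-281)*n/2 = 6 + 281*n/2)
z = -1872543250522/102981506735 (z = 5 + (2307086/(6 + (281/2)*(-737)) - 2242185/2486455) = 5 + (2307086/(6 - 207097/2) - 2242185*1/2486455) = 5 + (2307086/(-207085/2) - 448437/497291) = 5 + (2307086*(-2/207085) - 448437/497291) = 5 + (-4614172/207085 - 448437/497291) = 5 - 2387450784197/102981506735 = -1872543250522/102981506735 ≈ -18.183)
(-1788897 + (-28*(-501) - 607)) + z = (-1788897 + (-28*(-501) - 607)) - 1872543250522/102981506735 = (-1788897 + (14028 - 607)) - 1872543250522/102981506735 = (-1788897 + 13421) - 1872543250522/102981506735 = -1775476 - 1872543250522/102981506735 = -182843066195081382/102981506735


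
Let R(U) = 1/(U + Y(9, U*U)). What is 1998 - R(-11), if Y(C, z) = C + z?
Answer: 237761/119 ≈ 1998.0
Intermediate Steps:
R(U) = 1/(9 + U + U²) (R(U) = 1/(U + (9 + U*U)) = 1/(U + (9 + U²)) = 1/(9 + U + U²))
1998 - R(-11) = 1998 - 1/(9 - 11 + (-11)²) = 1998 - 1/(9 - 11 + 121) = 1998 - 1/119 = 237761/119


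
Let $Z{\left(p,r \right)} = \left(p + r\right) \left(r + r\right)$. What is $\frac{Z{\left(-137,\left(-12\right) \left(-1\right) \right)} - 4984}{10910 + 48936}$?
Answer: $- \frac{3992}{29923} \approx -0.13341$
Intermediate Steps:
$Z{\left(p,r \right)} = 2 r \left(p + r\right)$ ($Z{\left(p,r \right)} = \left(p + r\right) 2 r = 2 r \left(p + r\right)$)
$\frac{Z{\left(-137,\left(-12\right) \left(-1\right) \right)} - 4984}{10910 + 48936} = \frac{2 \left(\left(-12\right) \left(-1\right)\right) \left(-137 - -12\right) - 4984}{10910 + 48936} = \frac{2 \cdot 12 \left(-137 + 12\right) - 4984}{59846} = \left(2 \cdot 12 \left(-125\right) - 4984\right) \frac{1}{59846} = \left(-3000 - 4984\right) \frac{1}{59846} = \left(-7984\right) \frac{1}{59846} = - \frac{3992}{29923}$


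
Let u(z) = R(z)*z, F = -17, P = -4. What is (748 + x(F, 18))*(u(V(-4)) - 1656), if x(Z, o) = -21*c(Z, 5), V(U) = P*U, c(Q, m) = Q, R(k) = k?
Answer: -1547000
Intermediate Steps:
V(U) = -4*U
u(z) = z² (u(z) = z*z = z²)
x(Z, o) = -21*Z
(748 + x(F, 18))*(u(V(-4)) - 1656) = (748 - 21*(-17))*((-4*(-4))² - 1656) = (748 + 357)*(16² - 1656) = 1105*(256 - 1656) = 1105*(-1400) = -1547000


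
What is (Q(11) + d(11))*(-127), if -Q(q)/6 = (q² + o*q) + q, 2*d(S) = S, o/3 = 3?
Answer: 350647/2 ≈ 1.7532e+5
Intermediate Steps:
o = 9 (o = 3*3 = 9)
d(S) = S/2
Q(q) = -60*q - 6*q² (Q(q) = -6*((q² + 9*q) + q) = -6*(q² + 10*q) = -60*q - 6*q²)
(Q(11) + d(11))*(-127) = (-6*11*(10 + 11) + (½)*11)*(-127) = (-6*11*21 + 11/2)*(-127) = (-1386 + 11/2)*(-127) = -2761/2*(-127) = 350647/2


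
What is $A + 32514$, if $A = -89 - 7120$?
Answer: $25305$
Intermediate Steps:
$A = -7209$ ($A = -89 - 7120 = -7209$)
$A + 32514 = -7209 + 32514 = 25305$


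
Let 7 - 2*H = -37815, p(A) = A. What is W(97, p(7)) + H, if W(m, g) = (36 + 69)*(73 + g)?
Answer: 27311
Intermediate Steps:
W(m, g) = 7665 + 105*g (W(m, g) = 105*(73 + g) = 7665 + 105*g)
H = 18911 (H = 7/2 - ½*(-37815) = 7/2 + 37815/2 = 18911)
W(97, p(7)) + H = (7665 + 105*7) + 18911 = (7665 + 735) + 18911 = 8400 + 18911 = 27311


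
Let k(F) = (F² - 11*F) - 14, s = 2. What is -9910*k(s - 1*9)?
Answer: -1109920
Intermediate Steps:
k(F) = -14 + F² - 11*F
-9910*k(s - 1*9) = -9910*(-14 + (2 - 1*9)² - 11*(2 - 1*9)) = -9910*(-14 + (2 - 9)² - 11*(2 - 9)) = -9910*(-14 + (-7)² - 11*(-7)) = -9910*(-14 + 49 + 77) = -9910*112 = -1109920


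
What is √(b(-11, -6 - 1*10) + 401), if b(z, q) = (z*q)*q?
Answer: I*√2415 ≈ 49.143*I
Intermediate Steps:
b(z, q) = z*q² (b(z, q) = (q*z)*q = z*q²)
√(b(-11, -6 - 1*10) + 401) = √(-11*(-6 - 1*10)² + 401) = √(-11*(-6 - 10)² + 401) = √(-11*(-16)² + 401) = √(-11*256 + 401) = √(-2816 + 401) = √(-2415) = I*√2415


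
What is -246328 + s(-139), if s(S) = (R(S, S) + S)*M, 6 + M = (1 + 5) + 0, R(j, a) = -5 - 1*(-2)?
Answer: -246328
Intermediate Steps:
R(j, a) = -3 (R(j, a) = -5 + 2 = -3)
M = 0 (M = -6 + ((1 + 5) + 0) = -6 + (6 + 0) = -6 + 6 = 0)
s(S) = 0 (s(S) = (-3 + S)*0 = 0)
-246328 + s(-139) = -246328 + 0 = -246328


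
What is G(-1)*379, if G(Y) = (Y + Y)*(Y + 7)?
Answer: -4548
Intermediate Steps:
G(Y) = 2*Y*(7 + Y) (G(Y) = (2*Y)*(7 + Y) = 2*Y*(7 + Y))
G(-1)*379 = (2*(-1)*(7 - 1))*379 = (2*(-1)*6)*379 = -12*379 = -4548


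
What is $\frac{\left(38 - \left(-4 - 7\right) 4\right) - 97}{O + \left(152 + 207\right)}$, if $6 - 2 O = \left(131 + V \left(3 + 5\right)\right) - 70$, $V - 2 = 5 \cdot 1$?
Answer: $- \frac{30}{607} \approx -0.049423$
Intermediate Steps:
$V = 7$ ($V = 2 + 5 \cdot 1 = 2 + 5 = 7$)
$O = - \frac{111}{2}$ ($O = 3 - \frac{\left(131 + 7 \left(3 + 5\right)\right) - 70}{2} = 3 - \frac{\left(131 + 7 \cdot 8\right) - 70}{2} = 3 - \frac{\left(131 + 56\right) - 70}{2} = 3 - \frac{187 - 70}{2} = 3 - \frac{117}{2} = - \frac{111}{2} \approx -55.5$)
$\frac{\left(38 - \left(-4 - 7\right) 4\right) - 97}{O + \left(152 + 207\right)} = \frac{\left(38 - \left(-4 - 7\right) 4\right) - 97}{- \frac{111}{2} + \left(152 + 207\right)} = \frac{\left(38 - \left(-11\right) 4\right) - 97}{- \frac{111}{2} + 359} = \frac{\left(38 - -44\right) - 97}{\frac{607}{2}} = \left(\left(38 + 44\right) - 97\right) \frac{2}{607} = \left(82 - 97\right) \frac{2}{607} = \left(-15\right) \frac{2}{607} = - \frac{30}{607}$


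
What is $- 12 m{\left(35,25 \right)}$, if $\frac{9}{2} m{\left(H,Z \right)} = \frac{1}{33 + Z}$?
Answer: $- \frac{4}{87} \approx -0.045977$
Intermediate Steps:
$m{\left(H,Z \right)} = \frac{2}{9 \left(33 + Z\right)}$
$- 12 m{\left(35,25 \right)} = - 12 \frac{2}{9 \left(33 + 25\right)} = - 12 \frac{2}{9 \cdot 58} = - 12 \cdot \frac{2}{9} \cdot \frac{1}{58} = \left(-12\right) \frac{1}{261} = - \frac{4}{87}$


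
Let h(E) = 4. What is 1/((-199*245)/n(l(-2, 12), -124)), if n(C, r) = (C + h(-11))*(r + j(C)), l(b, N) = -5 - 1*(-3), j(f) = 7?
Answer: 234/48755 ≈ 0.0047995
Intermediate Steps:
l(b, N) = -2 (l(b, N) = -5 + 3 = -2)
n(C, r) = (4 + C)*(7 + r) (n(C, r) = (C + 4)*(r + 7) = (4 + C)*(7 + r))
1/((-199*245)/n(l(-2, 12), -124)) = 1/((-199*245)/(28 + 4*(-124) + 7*(-2) - 2*(-124))) = 1/(-48755/(28 - 496 - 14 + 248)) = 1/(-48755/(-234)) = 1/(-48755*(-1/234)) = 1/(48755/234) = 234/48755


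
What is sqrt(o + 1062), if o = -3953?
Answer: 7*I*sqrt(59) ≈ 53.768*I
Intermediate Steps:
sqrt(o + 1062) = sqrt(-3953 + 1062) = sqrt(-2891) = 7*I*sqrt(59)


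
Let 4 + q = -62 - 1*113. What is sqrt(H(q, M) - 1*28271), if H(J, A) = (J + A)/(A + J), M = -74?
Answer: I*sqrt(28270) ≈ 168.14*I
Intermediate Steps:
q = -179 (q = -4 + (-62 - 1*113) = -4 + (-62 - 113) = -4 - 175 = -179)
H(J, A) = 1 (H(J, A) = (A + J)/(A + J) = 1)
sqrt(H(q, M) - 1*28271) = sqrt(1 - 1*28271) = sqrt(1 - 28271) = sqrt(-28270) = I*sqrt(28270)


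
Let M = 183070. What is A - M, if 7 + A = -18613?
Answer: -201690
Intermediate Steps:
A = -18620 (A = -7 - 18613 = -18620)
A - M = -18620 - 1*183070 = -18620 - 183070 = -201690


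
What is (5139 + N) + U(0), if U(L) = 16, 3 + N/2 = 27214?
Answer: 59577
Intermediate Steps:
N = 54422 (N = -6 + 2*27214 = -6 + 54428 = 54422)
(5139 + N) + U(0) = (5139 + 54422) + 16 = 59561 + 16 = 59577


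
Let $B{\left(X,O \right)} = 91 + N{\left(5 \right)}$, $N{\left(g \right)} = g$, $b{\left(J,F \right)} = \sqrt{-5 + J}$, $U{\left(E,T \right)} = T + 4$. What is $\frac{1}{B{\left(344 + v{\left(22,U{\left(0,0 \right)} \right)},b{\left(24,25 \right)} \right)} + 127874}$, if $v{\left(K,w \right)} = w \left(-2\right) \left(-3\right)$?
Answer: $\frac{1}{127970} \approx 7.8143 \cdot 10^{-6}$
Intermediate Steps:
$U{\left(E,T \right)} = 4 + T$
$v{\left(K,w \right)} = 6 w$ ($v{\left(K,w \right)} = - 2 w \left(-3\right) = 6 w$)
$B{\left(X,O \right)} = 96$ ($B{\left(X,O \right)} = 91 + 5 = 96$)
$\frac{1}{B{\left(344 + v{\left(22,U{\left(0,0 \right)} \right)},b{\left(24,25 \right)} \right)} + 127874} = \frac{1}{96 + 127874} = \frac{1}{127970}$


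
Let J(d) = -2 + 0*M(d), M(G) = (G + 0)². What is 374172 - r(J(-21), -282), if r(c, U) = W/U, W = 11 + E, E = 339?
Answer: 52758427/141 ≈ 3.7417e+5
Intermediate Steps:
M(G) = G²
W = 350 (W = 11 + 339 = 350)
J(d) = -2 (J(d) = -2 + 0*d² = -2 + 0 = -2)
r(c, U) = 350/U
374172 - r(J(-21), -282) = 374172 - 350/(-282) = 374172 - 350*(-1)/282 = 374172 - 1*(-175/141) = 374172 + 175/141 = 52758427/141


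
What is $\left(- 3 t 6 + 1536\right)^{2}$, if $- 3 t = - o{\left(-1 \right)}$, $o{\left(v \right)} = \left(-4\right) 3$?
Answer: $2585664$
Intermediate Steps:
$o{\left(v \right)} = -12$
$t = -4$ ($t = - \frac{\left(-1\right) \left(-12\right)}{3} = \left(- \frac{1}{3}\right) 12 = -4$)
$\left(- 3 t 6 + 1536\right)^{2} = \left(\left(-3\right) \left(-4\right) 6 + 1536\right)^{2} = \left(12 \cdot 6 + 1536\right)^{2} = \left(72 + 1536\right)^{2} = 1608^{2} = 2585664$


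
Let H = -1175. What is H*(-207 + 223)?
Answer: -18800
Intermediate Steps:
H*(-207 + 223) = -1175*(-207 + 223) = -1175*16 = -18800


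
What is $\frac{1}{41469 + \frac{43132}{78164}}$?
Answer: $\frac{19541}{810356512} \approx 2.4114 \cdot 10^{-5}$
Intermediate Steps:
$\frac{1}{41469 + \frac{43132}{78164}} = \frac{1}{41469 + 43132 \cdot \frac{1}{78164}} = \frac{1}{41469 + \frac{10783}{19541}} = \frac{1}{\frac{810356512}{19541}} = \frac{19541}{810356512}$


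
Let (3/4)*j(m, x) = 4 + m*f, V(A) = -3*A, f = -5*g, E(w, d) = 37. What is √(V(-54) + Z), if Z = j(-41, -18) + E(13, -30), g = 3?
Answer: √9219/3 ≈ 32.005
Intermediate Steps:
f = -15 (f = -5*3 = -15)
j(m, x) = 16/3 - 20*m (j(m, x) = 4*(4 + m*(-15))/3 = 4*(4 - 15*m)/3 = 16/3 - 20*m)
Z = 2587/3 (Z = (16/3 - 20*(-41)) + 37 = (16/3 + 820) + 37 = 2476/3 + 37 = 2587/3 ≈ 862.33)
√(V(-54) + Z) = √(-3*(-54) + 2587/3) = √(162 + 2587/3) = √(3073/3) = √9219/3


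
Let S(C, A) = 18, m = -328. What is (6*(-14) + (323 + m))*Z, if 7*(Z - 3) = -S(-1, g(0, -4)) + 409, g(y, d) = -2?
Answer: -36668/7 ≈ -5238.3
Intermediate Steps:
Z = 412/7 (Z = 3 + (-1*18 + 409)/7 = 3 + (-18 + 409)/7 = 3 + (⅐)*391 = 3 + 391/7 = 412/7 ≈ 58.857)
(6*(-14) + (323 + m))*Z = (6*(-14) + (323 - 328))*(412/7) = (-84 - 5)*(412/7) = -89*412/7 = -36668/7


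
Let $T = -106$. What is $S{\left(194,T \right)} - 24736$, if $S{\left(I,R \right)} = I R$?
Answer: $-45300$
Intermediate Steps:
$S{\left(194,T \right)} - 24736 = 194 \left(-106\right) - 24736 = -20564 - 24736 = -45300$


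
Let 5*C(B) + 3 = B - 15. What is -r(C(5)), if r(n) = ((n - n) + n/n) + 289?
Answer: -290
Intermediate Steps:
C(B) = -18/5 + B/5 (C(B) = -3/5 + (B - 15)/5 = -3/5 + (-15 + B)/5 = -3/5 + (-3 + B/5) = -18/5 + B/5)
r(n) = 290 (r(n) = (0 + 1) + 289 = 1 + 289 = 290)
-r(C(5)) = -1*290 = -290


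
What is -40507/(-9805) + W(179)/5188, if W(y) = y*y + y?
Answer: 131516854/12717085 ≈ 10.342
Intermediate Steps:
W(y) = y + y² (W(y) = y² + y = y + y²)
-40507/(-9805) + W(179)/5188 = -40507/(-9805) + (179*(1 + 179))/5188 = -40507*(-1/9805) + (179*180)*(1/5188) = 40507/9805 + 32220*(1/5188) = 40507/9805 + 8055/1297 = 131516854/12717085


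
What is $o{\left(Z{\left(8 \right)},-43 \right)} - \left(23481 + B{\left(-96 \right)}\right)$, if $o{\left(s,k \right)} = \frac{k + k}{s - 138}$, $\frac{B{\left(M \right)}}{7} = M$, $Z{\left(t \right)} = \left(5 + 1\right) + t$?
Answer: $- \frac{1414115}{62} \approx -22808.0$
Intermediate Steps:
$Z{\left(t \right)} = 6 + t$
$B{\left(M \right)} = 7 M$
$o{\left(s,k \right)} = \frac{2 k}{-138 + s}$
$o{\left(Z{\left(8 \right)},-43 \right)} - \left(23481 + B{\left(-96 \right)}\right) = 2 \left(-43\right) \frac{1}{-138 + \left(6 + 8\right)} - \left(23481 + 7 \left(-96\right)\right) = 2 \left(-43\right) \frac{1}{-138 + 14} - \left(23481 - 672\right) = 2 \left(-43\right) \frac{1}{-124} - 22809 = 2 \left(-43\right) \left(- \frac{1}{124}\right) - 22809 = \frac{43}{62} - 22809 = - \frac{1414115}{62}$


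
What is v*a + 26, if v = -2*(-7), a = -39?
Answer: -520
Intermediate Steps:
v = 14
v*a + 26 = 14*(-39) + 26 = -546 + 26 = -520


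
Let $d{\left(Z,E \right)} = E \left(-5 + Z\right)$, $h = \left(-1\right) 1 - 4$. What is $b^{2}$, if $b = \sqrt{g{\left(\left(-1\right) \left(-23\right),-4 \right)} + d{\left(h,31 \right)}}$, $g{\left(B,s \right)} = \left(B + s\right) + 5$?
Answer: $-286$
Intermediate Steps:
$h = -5$ ($h = -1 - 4 = -5$)
$g{\left(B,s \right)} = 5 + B + s$
$b = i \sqrt{286}$ ($b = \sqrt{\left(5 - -23 - 4\right) + 31 \left(-5 - 5\right)} = \sqrt{\left(5 + 23 - 4\right) + 31 \left(-10\right)} = \sqrt{24 - 310} = \sqrt{-286} = i \sqrt{286} \approx 16.912 i$)
$b^{2} = \left(i \sqrt{286}\right)^{2} = -286$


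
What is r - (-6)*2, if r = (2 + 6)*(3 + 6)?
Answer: 84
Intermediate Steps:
r = 72 (r = 8*9 = 72)
r - (-6)*2 = 72 - (-6)*2 = 72 - 6*(-2) = 72 + 12 = 84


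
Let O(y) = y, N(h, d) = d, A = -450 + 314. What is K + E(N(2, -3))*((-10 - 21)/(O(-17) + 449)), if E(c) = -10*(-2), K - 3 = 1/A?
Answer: 5719/3672 ≈ 1.5575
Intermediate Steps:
A = -136
K = 407/136 (K = 3 + 1/(-136) = 3 - 1/136 = 407/136 ≈ 2.9926)
E(c) = 20
K + E(N(2, -3))*((-10 - 21)/(O(-17) + 449)) = 407/136 + 20*((-10 - 21)/(-17 + 449)) = 407/136 + 20*(-31/432) = 407/136 - 155/108 = 5719/3672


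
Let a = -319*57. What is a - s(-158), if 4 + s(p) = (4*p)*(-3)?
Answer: -20075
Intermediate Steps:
s(p) = -4 - 12*p (s(p) = -4 + (4*p)*(-3) = -4 - 12*p)
a = -18183
a - s(-158) = -18183 - (-4 - 12*(-158)) = -18183 - (-4 + 1896) = -18183 - 1*1892 = -18183 - 1892 = -20075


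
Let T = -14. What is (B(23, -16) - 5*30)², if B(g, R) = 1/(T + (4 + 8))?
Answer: 90601/4 ≈ 22650.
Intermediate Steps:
B(g, R) = -½ (B(g, R) = 1/(-14 + (4 + 8)) = 1/(-14 + 12) = 1/(-2) = -½)
(B(23, -16) - 5*30)² = (-½ - 5*30)² = (-½ - 150)² = (-301/2)² = 90601/4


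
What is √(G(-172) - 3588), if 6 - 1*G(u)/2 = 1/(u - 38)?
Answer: I*√39425295/105 ≈ 59.8*I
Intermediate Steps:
G(u) = 12 - 2/(-38 + u) (G(u) = 12 - 2/(u - 38) = 12 - 2/(-38 + u))
√(G(-172) - 3588) = √(2*(-229 + 6*(-172))/(-38 - 172) - 3588) = √(2*(-229 - 1032)/(-210) - 3588) = √(2*(-1/210)*(-1261) - 3588) = √(1261/105 - 3588) = √(-375479/105) = I*√39425295/105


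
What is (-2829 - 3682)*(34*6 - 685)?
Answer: 3131791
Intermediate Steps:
(-2829 - 3682)*(34*6 - 685) = -6511*(204 - 685) = -6511*(-481) = 3131791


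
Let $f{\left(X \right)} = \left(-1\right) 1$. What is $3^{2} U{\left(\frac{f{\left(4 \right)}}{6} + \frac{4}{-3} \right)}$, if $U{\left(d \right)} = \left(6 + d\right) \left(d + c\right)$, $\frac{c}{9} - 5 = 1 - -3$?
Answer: $\frac{12879}{4} \approx 3219.8$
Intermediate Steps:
$f{\left(X \right)} = -1$
$c = 81$ ($c = 45 + 9 \left(1 - -3\right) = 45 + 9 \left(1 + 3\right) = 45 + 9 \cdot 4 = 45 + 36 = 81$)
$U{\left(d \right)} = \left(6 + d\right) \left(81 + d\right)$ ($U{\left(d \right)} = \left(6 + d\right) \left(d + 81\right) = \left(6 + d\right) \left(81 + d\right)$)
$3^{2} U{\left(\frac{f{\left(4 \right)}}{6} + \frac{4}{-3} \right)} = 3^{2} \left(486 + \left(- \frac{1}{6} + \frac{4}{-3}\right)^{2} + 87 \left(- \frac{1}{6} + \frac{4}{-3}\right)\right) = 9 \left(486 + \left(\left(-1\right) \frac{1}{6} + 4 \left(- \frac{1}{3}\right)\right)^{2} + 87 \left(\left(-1\right) \frac{1}{6} + 4 \left(- \frac{1}{3}\right)\right)\right) = 9 \left(486 + \left(- \frac{1}{6} - \frac{4}{3}\right)^{2} + 87 \left(- \frac{1}{6} - \frac{4}{3}\right)\right) = 9 \left(486 + \left(- \frac{3}{2}\right)^{2} + 87 \left(- \frac{3}{2}\right)\right) = 9 \left(486 + \frac{9}{4} - \frac{261}{2}\right) = 9 \cdot \frac{1431}{4} = \frac{12879}{4}$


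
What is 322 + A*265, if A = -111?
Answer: -29093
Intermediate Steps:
322 + A*265 = 322 - 111*265 = 322 - 29415 = -29093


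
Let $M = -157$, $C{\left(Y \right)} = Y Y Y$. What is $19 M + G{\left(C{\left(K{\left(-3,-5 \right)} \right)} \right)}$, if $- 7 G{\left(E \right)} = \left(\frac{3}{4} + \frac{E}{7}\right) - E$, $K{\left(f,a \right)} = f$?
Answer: $- \frac{585337}{196} \approx -2986.4$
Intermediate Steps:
$C{\left(Y \right)} = Y^{3}$ ($C{\left(Y \right)} = Y^{2} Y = Y^{3}$)
$G{\left(E \right)} = - \frac{3}{28} + \frac{6 E}{49}$ ($G{\left(E \right)} = - \frac{\left(\frac{3}{4} + \frac{E}{7}\right) - E}{7} = - \frac{\frac{3}{4} - \frac{6 E}{7}}{7} = - \frac{3}{28} + \frac{6 E}{49}$)
$19 M + G{\left(C{\left(K{\left(-3,-5 \right)} \right)} \right)} = 19 \left(-157\right) + \left(- \frac{3}{28} + \frac{6 \left(-3\right)^{3}}{49}\right) = -2983 + \left(- \frac{3}{28} + \frac{6}{49} \left(-27\right)\right) = -2983 - \frac{669}{196} = - \frac{585337}{196}$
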